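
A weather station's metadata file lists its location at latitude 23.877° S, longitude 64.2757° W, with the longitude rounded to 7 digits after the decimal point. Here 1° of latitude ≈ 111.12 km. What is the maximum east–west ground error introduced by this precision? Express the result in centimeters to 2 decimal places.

0.51 centimeters

Rounding to 7 decimal places leaves the longitude within ±5e-08° of the true value.
One degree of longitude at 23.877° is 111120 × cos 23.877° ≈ 111120 × 0.9144 = 101610 m.
East–west error: 5e-08° × 101610 m/° ≈ 0.0050805 m.
That is 0.0050805 m = 0.50805 cm.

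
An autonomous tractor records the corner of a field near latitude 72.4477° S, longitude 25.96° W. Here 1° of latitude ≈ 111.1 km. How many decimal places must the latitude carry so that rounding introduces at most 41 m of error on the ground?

One degree of latitude covers 111100 m.
N decimal places → at most half a unit in the last place, 0.5 × 10⁻ᴺ° = 111100/2 × 10⁻ᴺ m.
Setting 55550 × 10⁻ᴺ ≤ 41 gives 10ᴺ ≥ 1355, i.e. N ≥ 3.13.
So 4 decimal places suffice (5.56 m); 3 would allow up to 55.6 m.

4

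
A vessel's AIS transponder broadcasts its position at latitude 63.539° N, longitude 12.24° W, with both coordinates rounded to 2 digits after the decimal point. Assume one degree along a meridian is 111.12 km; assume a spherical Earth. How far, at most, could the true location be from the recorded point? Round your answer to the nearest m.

Rounding to 2 decimal places leaves each coordinate within ±0.005° of the true value.
Latitude error → 0.005 × 111120 = 555.6 m along the meridian.
East–west component at 63.539°: 0.005° × 111120 × cos 63.539° ≈ 0.005 × 49513.8 ≈ 247.569 m.
Worst case both components are at the extreme and orthogonal: √(555.6² + 247.569²) ≈ 608.261 m.

608 m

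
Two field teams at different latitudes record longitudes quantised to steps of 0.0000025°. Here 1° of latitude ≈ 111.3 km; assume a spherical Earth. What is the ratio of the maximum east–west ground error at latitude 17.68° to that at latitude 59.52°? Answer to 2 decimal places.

1.88

With a 0.0000025° grid the true value lies within half a step, ±0.0000025°/2 = ±1.25e-06°, of the stored one.
Error at 17.68° = 1.25e-06° × 111300 × cos 17.68° ≈ 0.13912 × 0.9528 = 0.13255 m.
At 59.52°: 1.25e-06° × 111300 × cos 59.52° = 1.25e-06 × 111300 × 0.5072 ≈ 0.070569 m.
Ratio: 0.13255 / 0.070569 = cos 17.68° / cos 59.52° ≈ 1.8783.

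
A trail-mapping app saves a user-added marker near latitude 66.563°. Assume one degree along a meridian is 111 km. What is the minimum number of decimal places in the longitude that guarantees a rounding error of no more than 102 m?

3

At 66.563° one degree of longitude covers 111000 × cos 66.563° ≈ 111000 × 0.3977 ≈ 44149.2 m.
Rounding to N decimal places gives at most 0.5 × 10⁻ᴺ degrees of error, i.e. 0.5 × 10⁻ᴺ × 44149.2 m.
Setting 22074.6 × 10⁻ᴺ ≤ 102 gives 10ᴺ ≥ 216.4, i.e. N ≥ 2.34.
So 3 decimal places suffice (22.1 m); 2 would allow up to 221 m.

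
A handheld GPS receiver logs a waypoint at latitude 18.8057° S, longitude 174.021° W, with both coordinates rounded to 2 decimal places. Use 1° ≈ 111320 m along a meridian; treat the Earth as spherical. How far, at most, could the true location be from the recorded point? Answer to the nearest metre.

Rounding to 2 decimal places leaves each coordinate within ±0.005° of the true value.
North–south component: 0.005° × 111320 = 556.6 m.
East–west component at 18.8057°: 0.005° × 111320 × cos 18.8057° ≈ 0.005 × 105377 ≈ 526.887 m.
Worst case both components are at the extreme and orthogonal: √(556.6² + 526.887²) ≈ 766.429 m.

766 metres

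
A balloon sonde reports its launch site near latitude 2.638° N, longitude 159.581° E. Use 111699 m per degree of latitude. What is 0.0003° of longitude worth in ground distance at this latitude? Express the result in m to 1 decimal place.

33.5 m

One degree of longitude here spans 111699 × cos 2.638° = 111699 × 0.9989 ≈ 111581 m; 0.0003° of that is 33.4742 m.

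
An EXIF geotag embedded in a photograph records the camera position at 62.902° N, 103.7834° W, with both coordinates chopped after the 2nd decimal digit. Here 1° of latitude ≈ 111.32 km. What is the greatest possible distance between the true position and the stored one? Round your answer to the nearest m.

Truncating at 2 decimal places can drop up to a full unit in the last place, so each coordinate may be off by as much as 0.01°.
North–south component: 0.01° × 111320 = 1113.2 m.
East–west component at 62.902°: 0.01° × 111320 × cos 62.902° ≈ 0.01 × 50707.8 ≈ 507.078 m.
Combining orthogonally: (1113.2² + 507.078²)^½ ≈ 1223.25 m.

1223 m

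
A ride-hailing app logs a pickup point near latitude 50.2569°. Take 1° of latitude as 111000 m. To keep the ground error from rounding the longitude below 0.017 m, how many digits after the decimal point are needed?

At 50.2569° one degree of longitude covers 111000 × cos 50.2569° ≈ 111000 × 0.6393 ≈ 70967.5 m.
N decimal places → at most half a unit in the last place, 0.5 × 10⁻ᴺ° = 70967.5/2 × 10⁻ᴺ m.
Setting 35483.7 × 10⁻ᴺ ≤ 0.017 gives 10ᴺ ≥ 2.087e+06, i.e. N ≥ 6.32.
N = 6 would give 0.0355 m (too coarse); N = 7 gives 0.00355 m ≤ 0.017 m.

7 decimal places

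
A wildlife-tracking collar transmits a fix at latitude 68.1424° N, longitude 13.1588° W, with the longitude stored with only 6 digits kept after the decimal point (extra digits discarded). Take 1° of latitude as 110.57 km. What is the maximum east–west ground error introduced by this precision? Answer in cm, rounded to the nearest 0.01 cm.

Truncating at 6 decimal places can drop up to a full unit in the last place, so the longitude may be off by as much as 1e-06°.
At latitude 68.1424° a degree of longitude spans 110570 m × cos 68.1424° = 110570 × 0.3723 ≈ 41165.3 m.
So at most 1e-06° × 41165.3 ≈ 0.0411653 m east–west.
That is 0.0411653 m = 4.1165 cm.

4.12 cm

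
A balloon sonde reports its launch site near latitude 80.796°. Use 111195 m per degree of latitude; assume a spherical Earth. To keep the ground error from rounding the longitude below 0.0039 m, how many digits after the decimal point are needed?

At 80.796° one degree of longitude covers 111195 × cos 80.796° ≈ 111195 × 0.1600 ≈ 17785.7 m.
N decimal places → at most half a unit in the last place, 0.5 × 10⁻ᴺ° = 17785.7/2 × 10⁻ᴺ m.
Need 0.5 × 17785.7 × 10⁻ᴺ ≤ 0.0039 → 10⁻ᴺ ≤ 4.386e-07, so N ≥ 6.36.
So 7 decimal places suffice (0.000889 m); 6 would allow up to 0.00889 m.

7 decimal places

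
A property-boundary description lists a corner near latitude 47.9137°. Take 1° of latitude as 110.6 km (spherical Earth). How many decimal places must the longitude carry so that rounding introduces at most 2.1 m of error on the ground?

5

At 47.9137° one degree of longitude covers 110600 × cos 47.9137° ≈ 110600 × 0.6702 ≈ 74129.6 m.
N decimal places → at most half a unit in the last place, 0.5 × 10⁻ᴺ° = 74129.6/2 × 10⁻ᴺ m.
Need 0.5 × 74129.6 × 10⁻ᴺ ≤ 2.1 → 10⁻ᴺ ≤ 5.666e-05, so N ≥ 4.25.
At 4 places the error can reach 3.71 m, but 5 places keeps it to 0.371 m.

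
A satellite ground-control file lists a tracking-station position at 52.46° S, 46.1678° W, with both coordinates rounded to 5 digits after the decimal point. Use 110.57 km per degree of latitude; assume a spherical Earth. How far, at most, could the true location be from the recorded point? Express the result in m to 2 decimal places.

Rounding to 5 decimal places leaves each coordinate within ±5e-06° of the true value.
Latitude error → 5e-06 × 110570 = 0.55285 m along the meridian.
East–west component at 52.46°: 5e-06° × 110570 × cos 52.46° ≈ 5e-06 × 67372 ≈ 0.33686 m.
Combining orthogonally: (0.55285² + 0.33686²)^½ ≈ 0.647393 m.

0.65 m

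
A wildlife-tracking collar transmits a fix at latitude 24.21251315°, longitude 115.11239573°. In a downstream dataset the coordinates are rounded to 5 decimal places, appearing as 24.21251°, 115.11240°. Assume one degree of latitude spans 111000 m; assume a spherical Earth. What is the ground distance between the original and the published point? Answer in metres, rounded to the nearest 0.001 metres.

0.556 metres

The latitude changed by +0.00000315° and the longitude by -0.00000427°.
N–S: 0.00000315° × 111000 m/° = 0.34965 m.
E–W at 24.2125°: -0.00000427° × 111000 × cos 24.2125° = -0.00000427 × 111000 × 0.9120 ≈ -0.432275 m.
Hypotenuse of the two orthogonal shifts: √(0.34965² + 0.432275²) = 0.555983 m.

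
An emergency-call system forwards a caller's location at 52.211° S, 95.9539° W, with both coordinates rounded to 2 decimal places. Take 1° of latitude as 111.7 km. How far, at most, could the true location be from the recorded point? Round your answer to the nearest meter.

655 meters

Rounding to 2 decimal places leaves each coordinate within ±0.005° of the true value.
N–S: 0.005° × 111700 m/° = 558.5 m.
Longitude error → 0.005 × 111700 × cos 52.211° = 0.005 × 111700 × 0.6128 ≈ 342.224 m.
The two errors are perpendicular, so the maximum displacement is √(558.5² + 342.224²) ≈ 655.011 m.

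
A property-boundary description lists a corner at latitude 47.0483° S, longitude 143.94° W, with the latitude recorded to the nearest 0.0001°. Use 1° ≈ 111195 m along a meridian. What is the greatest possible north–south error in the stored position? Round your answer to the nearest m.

Rounding to 4 decimal places leaves the latitude within ±5e-05° of the true value.
So the N–S error is at most 5e-05 × 111195 = 5.55975 m.

6 m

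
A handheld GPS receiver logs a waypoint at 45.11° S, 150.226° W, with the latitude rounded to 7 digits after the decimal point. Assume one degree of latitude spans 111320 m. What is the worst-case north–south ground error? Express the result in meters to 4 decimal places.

0.0056 meters

Rounding to 7 decimal places leaves the latitude within ±5e-08° of the true value.
So the N–S error is at most 5e-08 × 111320 = 0.005566 m.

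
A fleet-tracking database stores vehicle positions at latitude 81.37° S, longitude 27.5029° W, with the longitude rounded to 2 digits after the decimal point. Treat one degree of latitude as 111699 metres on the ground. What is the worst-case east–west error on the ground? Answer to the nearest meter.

Rounding to 2 decimal places leaves the longitude within ±0.005° of the true value.
Parallels shrink by cos φ, so at 81.37° a degree of longitude is 111699 × 0.1501 ≈ 16760.8 m.
Maximum E–W displacement: 0.005 × 16760.8 = 83.8039 m.

84 meters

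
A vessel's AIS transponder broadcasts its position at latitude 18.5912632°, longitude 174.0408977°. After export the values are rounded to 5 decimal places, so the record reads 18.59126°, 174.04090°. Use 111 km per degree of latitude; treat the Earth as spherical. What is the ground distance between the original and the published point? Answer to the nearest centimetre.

43 centimetres

Δlat = 18.5912632 − 18.59126 = +0.0000032°; Δlon = 174.0408977 − 174.04090 = -0.0000023°.
N–S: 0.0000032° × 111000 m/° = 0.3552 m.
E–W at 18.5913°: -0.0000023° × 111000 × cos 18.5913° = -0.0000023 × 111000 × 0.9478 ≈ -0.241978 m.
Combined displacement = (0.3552² + 0.241978²)^½ ≈ 0.429791 m.
That is 0.429791 m = 42.979 cm.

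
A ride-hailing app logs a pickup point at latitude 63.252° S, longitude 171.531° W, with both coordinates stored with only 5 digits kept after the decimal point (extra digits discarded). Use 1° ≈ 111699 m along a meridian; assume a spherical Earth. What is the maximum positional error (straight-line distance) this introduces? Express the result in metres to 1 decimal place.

Truncating at 5 decimal places can drop up to a full unit in the last place, so each coordinate may be off by as much as 1e-05°.
Latitude error → 1e-05 × 111699 = 1.11699 m along the meridian.
E–W at 63.252°: 1e-05° × 111699 × cos 63.252° = 1e-05 × 111699 × 0.4501 ≈ 0.502721 m.
Combining orthogonally: (1.11699² + 0.502721²)^½ ≈ 1.22491 m.

1.2 metres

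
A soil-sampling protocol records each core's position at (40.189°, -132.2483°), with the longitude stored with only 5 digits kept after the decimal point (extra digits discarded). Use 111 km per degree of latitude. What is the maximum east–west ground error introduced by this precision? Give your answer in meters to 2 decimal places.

Truncating at 5 decimal places can drop up to a full unit in the last place, so the longitude may be off by as much as 1e-05°.
Parallels shrink by cos φ, so at 40.189° a degree of longitude is 111000 × 0.7639 ≈ 84795.1 m.
Maximum E–W displacement: 1e-05 × 84795.1 = 0.847951 m.

0.85 meters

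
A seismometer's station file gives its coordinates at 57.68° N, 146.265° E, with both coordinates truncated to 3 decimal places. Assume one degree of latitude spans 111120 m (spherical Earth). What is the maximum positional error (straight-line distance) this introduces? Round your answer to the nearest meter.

Truncating at 3 decimal places can drop up to a full unit in the last place, so each coordinate may be off by as much as 0.001°.
Latitude error → 0.001 × 111120 = 111.12 m along the meridian.
E–W at 57.68°: 0.001° × 111120 × cos 57.68° = 0.001 × 111120 × 0.5346 ≈ 59.41 m.
Combining orthogonally: (111.12² + 59.41²)^½ ≈ 126.005 m.

126 meters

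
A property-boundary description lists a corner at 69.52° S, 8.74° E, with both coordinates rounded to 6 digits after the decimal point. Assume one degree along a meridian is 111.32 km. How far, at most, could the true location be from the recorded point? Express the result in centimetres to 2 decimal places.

Rounding to 6 decimal places leaves each coordinate within ±5e-07° of the true value.
Latitude error → 5e-07 × 111320 = 0.05566 m along the meridian.
East–west component at 69.52°: 5e-07° × 111320 × cos 69.52° ≈ 5e-07 × 38948.7 ≈ 0.0194743 m.
Worst case both components are at the extreme and orthogonal: √(0.05566² + 0.0194743²) ≈ 0.0589685 m.
That is 0.0589685 m = 5.8969 cm.

5.90 centimetres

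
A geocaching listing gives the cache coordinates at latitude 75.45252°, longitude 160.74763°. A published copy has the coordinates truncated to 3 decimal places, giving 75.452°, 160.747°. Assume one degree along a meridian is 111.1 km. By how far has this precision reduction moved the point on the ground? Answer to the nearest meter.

The latitude changed by +0.00052° and the longitude by +0.00063°.
N–S: 0.00052° × 111100 m/° = 57.772 m.
E–W at 75.452°: 0.00063° × 111100 × cos 75.452° = 0.00063 × 111100 × 0.2512 ≈ 17.5816 m.
Hypotenuse of the two orthogonal shifts: √(57.772² + 17.5816²) = 60.3881 m.

60 meters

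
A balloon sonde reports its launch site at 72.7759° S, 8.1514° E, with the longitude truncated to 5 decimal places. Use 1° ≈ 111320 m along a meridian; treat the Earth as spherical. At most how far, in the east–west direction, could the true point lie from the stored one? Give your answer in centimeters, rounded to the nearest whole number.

33 centimeters

Truncating at 5 decimal places can drop up to a full unit in the last place, so the longitude may be off by as much as 1e-05°.
At latitude 72.7759° a degree of longitude spans 111320 m × cos 72.7759° = 111320 × 0.2961 ≈ 32962.9 m.
East–west error: 1e-05° × 32962.9 m/° ≈ 0.329629 m.
That is 0.329629 m = 32.963 cm.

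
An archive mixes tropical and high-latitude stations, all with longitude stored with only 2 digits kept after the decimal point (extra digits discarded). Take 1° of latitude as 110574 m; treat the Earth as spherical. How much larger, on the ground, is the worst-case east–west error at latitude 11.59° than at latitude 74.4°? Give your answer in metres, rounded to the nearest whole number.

786 metres

Truncating at 2 decimal places can drop up to a full unit in the last place, so the longitude may be off by as much as 0.01°.
At 11.59°: 0.01° × 110574 × cos 11.59° = 0.01 × 110574 × 0.9796 ≈ 1083.2 m.
At 74.4°: 0.01° × 110574 × cos 74.4° = 0.01 × 110574 × 0.2689 ≈ 297.36 m.
Difference: 1083.2 − 297.36 = 785.84 m.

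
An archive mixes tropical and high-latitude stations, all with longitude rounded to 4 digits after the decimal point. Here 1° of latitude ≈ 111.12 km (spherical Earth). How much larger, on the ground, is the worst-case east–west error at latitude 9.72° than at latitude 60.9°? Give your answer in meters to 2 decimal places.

Rounding to 4 decimal places leaves the longitude within ±5e-05° of the true value.
Error at 9.72° = 5e-05° × 111120 × cos 9.72° ≈ 5.556 × 0.9856 = 5.4762 m.
Error at 60.9° = 5e-05° × 111120 × cos 60.9° ≈ 5.556 × 0.4863 = 2.7021 m.
Difference: 5.4762 − 2.7021 = 2.7742 m.

2.77 meters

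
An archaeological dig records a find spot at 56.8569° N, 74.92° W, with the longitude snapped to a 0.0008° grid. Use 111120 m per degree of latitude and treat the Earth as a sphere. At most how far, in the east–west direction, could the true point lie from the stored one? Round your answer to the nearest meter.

With a 0.0008° grid the true value lies within half a step, ±0.0008°/2 = ±0.0004°, of the stored one.
Parallels shrink by cos φ, so at 56.8569° a degree of longitude is 111120 × 0.5467 ≈ 60752.9 m.
Maximum E–W displacement: 0.0004 × 60752.9 = 24.3011 m.

24 meters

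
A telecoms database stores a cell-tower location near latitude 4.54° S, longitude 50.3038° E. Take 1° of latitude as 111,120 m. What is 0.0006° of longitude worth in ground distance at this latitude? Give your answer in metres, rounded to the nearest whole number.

One degree of longitude here spans 111120 × cos 4.54° = 111120 × 0.9969 ≈ 110771 m; 0.0006° of that is 66.4628 m.

66 metres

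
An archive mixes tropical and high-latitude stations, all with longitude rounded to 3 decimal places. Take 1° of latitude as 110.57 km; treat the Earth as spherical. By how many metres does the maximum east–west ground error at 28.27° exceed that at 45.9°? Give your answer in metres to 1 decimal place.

Rounding to 3 decimal places leaves the longitude within ±0.0005° of the true value.
Error at 28.27° = 0.0005° × 110570 × cos 28.27° ≈ 55.285 × 0.8807 = 48.691 m.
Error at 45.9° = 0.0005° × 110570 × cos 45.9° ≈ 55.285 × 0.6959 = 38.474 m.
Difference: 48.691 − 38.474 = 10.217 m.

10.2 metres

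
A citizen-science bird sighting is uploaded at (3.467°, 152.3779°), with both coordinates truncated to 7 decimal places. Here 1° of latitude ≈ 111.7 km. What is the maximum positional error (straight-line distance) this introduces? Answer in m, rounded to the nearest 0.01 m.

Truncating at 7 decimal places can drop up to a full unit in the last place, so each coordinate may be off by as much as 1e-07°.
N–S: 1e-07° × 111700 m/° = 0.01117 m.
East–west component at 3.467°: 1e-07° × 111700 × cos 3.467° ≈ 1e-07 × 111496 ≈ 0.0111496 m.
Worst case both components are at the extreme and orthogonal: √(0.01117² + 0.0111496²) ≈ 0.0157823 m.

0.02 m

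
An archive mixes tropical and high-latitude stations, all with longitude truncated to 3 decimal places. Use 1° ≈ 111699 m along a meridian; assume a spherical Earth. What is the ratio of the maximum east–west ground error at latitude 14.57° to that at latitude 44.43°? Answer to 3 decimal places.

Truncating at 3 decimal places can drop up to a full unit in the last place, so the longitude may be off by as much as 0.001°.
Error at 14.57° = 0.001° × 111699 × cos 14.57° ≈ 111.7 × 0.9678 = 108.11 m.
Error at 44.43° = 0.001° × 111699 × cos 44.43° ≈ 111.7 × 0.7141 = 79.765 m.
Ratio: 108.11 / 79.765 = cos 14.57° / cos 44.43° ≈ 1.3553.

1.355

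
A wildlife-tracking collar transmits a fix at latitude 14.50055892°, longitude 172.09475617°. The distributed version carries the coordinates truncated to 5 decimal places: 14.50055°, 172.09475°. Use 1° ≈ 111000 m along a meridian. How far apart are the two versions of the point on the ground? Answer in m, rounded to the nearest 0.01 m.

Δlat = 14.50055892 − 14.50055 = +0.00000892°; Δlon = 172.09475617 − 172.09475 = +0.00000617°.
N–S: 0.00000892° × 111000 m/° = 0.99012 m.
E–W at 14.5006°: 0.00000617° × 111000 × cos 14.5006° = 0.00000617 × 111000 × 0.9681 ≈ 0.663054 m.
Hypotenuse of the two orthogonal shifts: √(0.99012² + 0.663054²) = 1.19163 m.

1.19 m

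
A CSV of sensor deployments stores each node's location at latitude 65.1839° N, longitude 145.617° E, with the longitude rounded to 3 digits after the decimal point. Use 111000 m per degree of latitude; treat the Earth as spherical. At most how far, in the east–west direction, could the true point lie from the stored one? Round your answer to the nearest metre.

23 metres

Rounding to 3 decimal places leaves the longitude within ±0.0005° of the true value.
At latitude 65.1839° a degree of longitude spans 111000 m × cos 65.1839° = 111000 × 0.4197 ≈ 46587.5 m.
So at most 0.0005° × 46587.5 ≈ 23.2937 m east–west.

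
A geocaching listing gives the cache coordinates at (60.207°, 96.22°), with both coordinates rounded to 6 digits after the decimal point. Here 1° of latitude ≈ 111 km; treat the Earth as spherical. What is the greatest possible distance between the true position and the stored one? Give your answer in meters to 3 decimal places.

Rounding to 6 decimal places leaves each coordinate within ±5e-07° of the true value.
North–south component: 5e-07° × 111000 = 0.0555 m.
Longitude error → 5e-07 × 111000 × cos 60.207° = 5e-07 × 111000 × 0.4969 ≈ 0.0275762 m.
Worst case both components are at the extreme and orthogonal: √(0.0555² + 0.0275762²) ≈ 0.0619733 m.

0.062 meters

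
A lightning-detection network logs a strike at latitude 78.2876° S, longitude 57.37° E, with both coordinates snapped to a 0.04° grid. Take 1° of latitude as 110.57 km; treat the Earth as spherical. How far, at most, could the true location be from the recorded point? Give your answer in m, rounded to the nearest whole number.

With a 0.04° grid the true value lies within half a step, ±0.04°/2 = ±0.02°, of the stored one.
Latitude error → 0.02 × 110570 = 2211.4 m along the meridian.
Longitude error → 0.02 × 110570 × cos 78.2876° = 0.02 × 110570 × 0.2030 ≈ 448.912 m.
The two errors are perpendicular, so the maximum displacement is √(2211.4² + 448.912²) ≈ 2256.5 m.

2257 m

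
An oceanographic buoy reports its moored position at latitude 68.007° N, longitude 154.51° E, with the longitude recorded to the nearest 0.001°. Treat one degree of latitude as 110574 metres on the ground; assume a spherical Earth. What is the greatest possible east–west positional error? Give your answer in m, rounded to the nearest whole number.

21 m

Rounding to 3 decimal places leaves the longitude within ±0.0005° of the true value.
At latitude 68.007° a degree of longitude spans 110574 m × cos 68.007° = 110574 × 0.3745 ≈ 41409.2 m.
Maximum E–W displacement: 0.0005 × 41409.2 = 20.7046 m.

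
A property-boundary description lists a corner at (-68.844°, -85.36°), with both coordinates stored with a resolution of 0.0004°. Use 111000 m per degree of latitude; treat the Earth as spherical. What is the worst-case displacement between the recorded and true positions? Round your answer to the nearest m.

24 m

With a 0.0004° grid the true value lies within half a step, ±0.0004°/2 = ±0.0002°, of the stored one.
N–S: 0.0002° × 111000 m/° = 22.2 m.
E–W at 68.844°: 0.0002° × 111000 × cos 68.844° = 0.0002 × 111000 × 0.3609 ≈ 8.01217 m.
Worst case both components are at the extreme and orthogonal: √(22.2² + 8.01217²) ≈ 23.6016 m.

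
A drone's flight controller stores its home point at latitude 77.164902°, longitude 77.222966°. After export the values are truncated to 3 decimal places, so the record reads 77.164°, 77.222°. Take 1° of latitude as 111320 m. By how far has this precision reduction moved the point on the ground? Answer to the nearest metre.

103 metres

Δlat = 77.164902 − 77.164 = +0.000902°; Δlon = 77.222966 − 77.222 = +0.000966°.
N–S: 0.000902° × 111320 m/° = 100.411 m.
E–W at 77.164°: 0.000966° × 111320 × cos 77.164° = 0.000966 × 111320 × 0.2222 ≈ 23.8901 m.
Distance: √(100.411² + 23.8901²) ≈ 103.214 m.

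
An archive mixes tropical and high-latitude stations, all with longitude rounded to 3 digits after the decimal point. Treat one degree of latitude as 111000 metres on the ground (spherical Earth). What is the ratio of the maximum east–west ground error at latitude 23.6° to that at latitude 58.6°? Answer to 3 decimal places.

Rounding to 3 decimal places leaves the longitude within ±0.0005° of the true value.
Error at 23.6° = 0.0005° × 111000 × cos 23.6° ≈ 55.5 × 0.9164 = 50.858 m.
At 58.6°: 0.0005° × 111000 × cos 58.6° = 0.0005 × 111000 × 0.5210 ≈ 28.916 m.
Ratio: 50.858 / 28.916 = cos 23.6° / cos 58.6° ≈ 1.7588.

1.759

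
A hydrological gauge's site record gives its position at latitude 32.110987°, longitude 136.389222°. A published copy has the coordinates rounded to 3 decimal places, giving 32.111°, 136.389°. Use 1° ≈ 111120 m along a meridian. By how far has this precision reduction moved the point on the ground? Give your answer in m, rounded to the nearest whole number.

The latitude changed by -0.000013° and the longitude by +0.000222°.
N–S: -0.000013° × 111120 m/° = -1.44456 m.
East–west at this latitude: 0.000222° × 111120 × cos 32.111° ≈ 0.000222 × 94120.8 = 20.8948 m.
Combined displacement = (1.44456² + 20.8948²)^½ ≈ 20.9447 m.

21 m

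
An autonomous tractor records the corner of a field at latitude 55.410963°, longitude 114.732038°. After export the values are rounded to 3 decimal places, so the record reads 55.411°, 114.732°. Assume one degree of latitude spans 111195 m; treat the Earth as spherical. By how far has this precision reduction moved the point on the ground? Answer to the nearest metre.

The latitude changed by -0.000037° and the longitude by +0.000038°.
N–S: -0.000037° × 111195 m/° = -4.11421 m.
East–west at this latitude: 0.000038° × 111195 × cos 55.411° ≈ 0.000038 × 63123.8 = 2.3987 m.
Hypotenuse of the two orthogonal shifts: √(4.11421² + 2.3987²) = 4.76241 m.

5 metres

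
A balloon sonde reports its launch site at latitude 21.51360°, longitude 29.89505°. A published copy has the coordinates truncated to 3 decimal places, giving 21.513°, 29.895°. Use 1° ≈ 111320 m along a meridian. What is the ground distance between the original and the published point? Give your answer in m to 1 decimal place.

Δlat = 21.51360 − 21.513 = +0.00060°; Δlon = 29.89505 − 29.895 = +0.00005°.
N–S: 0.00060° × 111320 m/° = 66.792 m.
East–west at this latitude: 0.00005° × 111320 × cos 21.513° ≈ 0.00005 × 103565 = 5.17824 m.
Combined displacement = (66.792² + 5.17824²)^½ ≈ 66.9924 m.

67.0 m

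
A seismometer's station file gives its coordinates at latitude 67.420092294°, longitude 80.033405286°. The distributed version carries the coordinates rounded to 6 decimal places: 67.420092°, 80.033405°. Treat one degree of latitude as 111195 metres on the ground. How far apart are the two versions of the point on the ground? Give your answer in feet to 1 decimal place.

0.1 feet

The latitude changed by +0.000000294° and the longitude by +0.000000286°.
North–south shift: 0.000000294 × 111195 = 0.0326913 m.
E–W at 67.4201°: 0.000000286° × 111195 × cos 67.4201° = 0.000000286 × 111195 × 0.3840 ≈ 0.012211 m.
Hypotenuse of the two orthogonal shifts: √(0.0326913² + 0.012211²) = 0.0348974 m.
Converting: 0.0348974 m × 3.2808 ft/m ≈ 0.11449 ft.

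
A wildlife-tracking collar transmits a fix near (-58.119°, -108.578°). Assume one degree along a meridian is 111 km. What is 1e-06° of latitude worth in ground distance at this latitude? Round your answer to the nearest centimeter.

11 centimeters

1e-06° × 111000 m/° = 0.111 m.
That is 0.111 m = 11.1 cm.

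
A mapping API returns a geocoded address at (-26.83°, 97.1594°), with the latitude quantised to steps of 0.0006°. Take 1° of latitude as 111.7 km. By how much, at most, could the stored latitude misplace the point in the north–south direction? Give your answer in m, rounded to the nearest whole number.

34 m

With a 0.0006° grid the true value lies within half a step, ±0.0006°/2 = ±0.0003°, of the stored one.
North–south distance: 0.0003° × 111700 m/° = 33.51 m.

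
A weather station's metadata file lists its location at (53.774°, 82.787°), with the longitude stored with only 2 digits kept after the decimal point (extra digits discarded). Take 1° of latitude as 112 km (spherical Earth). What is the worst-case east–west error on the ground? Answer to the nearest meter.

662 meters

Truncating at 2 decimal places can drop up to a full unit in the last place, so the longitude may be off by as much as 0.01°.
Parallels shrink by cos φ, so at 53.774° a degree of longitude is 112000 × 0.5910 ≈ 66188.8 m.
Maximum E–W displacement: 0.01 × 66188.8 = 661.888 m.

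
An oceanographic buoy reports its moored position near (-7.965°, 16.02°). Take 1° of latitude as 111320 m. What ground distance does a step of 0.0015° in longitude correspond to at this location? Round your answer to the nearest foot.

At 7.965° a degree of longitude is 111320 × cos 7.965° ≈ 110246 m, so 0.0015° corresponds to 165.369 m.
In feet: 165.369 m ÷ 0.3048 ≈ 542.55 ft.

543 feet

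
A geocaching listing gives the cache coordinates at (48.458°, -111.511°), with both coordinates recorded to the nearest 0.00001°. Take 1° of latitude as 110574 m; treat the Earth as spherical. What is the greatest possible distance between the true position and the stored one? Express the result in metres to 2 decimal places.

Rounding to 5 decimal places leaves each coordinate within ±5e-06° of the true value.
North–south component: 5e-06° × 110574 = 0.55287 m.
East–west component at 48.458°: 5e-06° × 110574 × cos 48.458° ≈ 5e-06 × 73329.2 ≈ 0.366646 m.
Worst case both components are at the extreme and orthogonal: √(0.55287² + 0.366646²) ≈ 0.663396 m.

0.66 metres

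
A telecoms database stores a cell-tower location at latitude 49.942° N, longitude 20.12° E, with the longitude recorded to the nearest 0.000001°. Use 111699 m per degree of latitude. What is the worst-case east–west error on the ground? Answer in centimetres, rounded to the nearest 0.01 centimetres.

3.59 centimetres

Rounding to 6 decimal places leaves the longitude within ±5e-07° of the true value.
Parallels shrink by cos φ, so at 49.942° a degree of longitude is 111699 × 0.6436 ≈ 71885.3 m.
So at most 5e-07° × 71885.3 ≈ 0.0359427 m east–west.
That is 0.0359427 m = 3.5943 cm.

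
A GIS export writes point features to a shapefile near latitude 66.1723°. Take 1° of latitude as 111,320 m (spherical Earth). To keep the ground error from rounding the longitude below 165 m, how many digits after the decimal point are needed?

3 decimal places

At 66.1723° one degree of longitude covers 111320 × cos 66.1723° ≈ 111320 × 0.4040 ≈ 44971.9 m.
With N decimal places the half-ulp bound is 0.5·10⁻ᴺ°, or 0.5·10⁻ᴺ × 44971.9 m on the ground.
Setting 22485.9 × 10⁻ᴺ ≤ 165 gives 10ᴺ ≥ 136.3, i.e. N ≥ 2.13.
So 3 decimal places suffice (22.5 m); 2 would allow up to 225 m.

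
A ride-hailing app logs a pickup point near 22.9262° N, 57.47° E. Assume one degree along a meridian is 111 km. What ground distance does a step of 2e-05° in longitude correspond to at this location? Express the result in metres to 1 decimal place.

2.0 metres

At 22.9262° a degree of longitude is 111000 × cos 22.9262° ≈ 102232 m, so 2e-05° corresponds to 2.04464 m.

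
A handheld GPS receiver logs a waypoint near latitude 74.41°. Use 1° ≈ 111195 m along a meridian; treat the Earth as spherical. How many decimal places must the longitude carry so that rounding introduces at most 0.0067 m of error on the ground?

At 74.41° one degree of longitude covers 111195 × cos 74.41° ≈ 111195 × 0.2688 ≈ 29883.8 m.
N decimal places → at most half a unit in the last place, 0.5 × 10⁻ᴺ° = 29883.8/2 × 10⁻ᴺ m.
Setting 14941.9 × 10⁻ᴺ ≤ 0.0067 gives 10ᴺ ≥ 2.23e+06, i.e. N ≥ 6.35.
At 6 places the error can reach 0.0149 m, but 7 places keeps it to 0.00149 m.

7 decimal places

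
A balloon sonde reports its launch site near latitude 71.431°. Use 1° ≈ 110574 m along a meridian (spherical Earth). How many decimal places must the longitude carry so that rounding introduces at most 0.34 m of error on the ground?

At 71.431° one degree of longitude covers 110574 × cos 71.431° ≈ 110574 × 0.3184 ≈ 35211.9 m.
Rounding to N decimal places gives at most 0.5 × 10⁻ᴺ degrees of error, i.e. 0.5 × 10⁻ᴺ × 35211.9 m.
Setting 17606 × 10⁻ᴺ ≤ 0.34 gives 10ᴺ ≥ 5.178e+04, i.e. N ≥ 4.71.
At 4 places the error can reach 1.76 m, but 5 places keeps it to 0.176 m.

5 decimal places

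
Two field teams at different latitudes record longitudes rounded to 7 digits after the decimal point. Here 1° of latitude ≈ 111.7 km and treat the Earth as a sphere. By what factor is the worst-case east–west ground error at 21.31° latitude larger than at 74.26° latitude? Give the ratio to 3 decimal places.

Rounding to 7 decimal places leaves the longitude within ±5e-08° of the true value.
Error at 21.31° = 5e-08° × 111700 × cos 21.31° ≈ 0.005585 × 0.9316 = 0.0052031 m.
Error at 74.26° = 5e-08° × 111700 × cos 74.26° ≈ 0.005585 × 0.2713 = 0.0015151 m.
The ratio reduces to cos 21.31° / cos 74.26° = 0.9316/0.2713 ≈ 3.4343.

3.434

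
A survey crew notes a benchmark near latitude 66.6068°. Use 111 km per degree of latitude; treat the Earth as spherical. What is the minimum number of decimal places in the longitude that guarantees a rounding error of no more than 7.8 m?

At 66.6068° one degree of longitude covers 111000 × cos 66.6068° ≈ 111000 × 0.3970 ≈ 44071.3 m.
Rounding to N decimal places gives at most 0.5 × 10⁻ᴺ degrees of error, i.e. 0.5 × 10⁻ᴺ × 44071.3 m.
Setting 22035.7 × 10⁻ᴺ ≤ 7.8 gives 10ᴺ ≥ 2825, i.e. N ≥ 3.45.
At 3 places the error can reach 22 m, but 4 places keeps it to 2.2 m.

4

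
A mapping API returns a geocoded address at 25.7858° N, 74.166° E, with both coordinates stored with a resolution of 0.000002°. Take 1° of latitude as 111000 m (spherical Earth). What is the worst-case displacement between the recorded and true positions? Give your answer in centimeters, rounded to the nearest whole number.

15 centimeters

With a 0.000002° grid the true value lies within half a step, ±0.000002°/2 = ±1e-06°, of the stored one.
Latitude error → 1e-06 × 111000 = 0.111 m along the meridian.
Longitude error → 1e-06 × 111000 × cos 25.7858° = 1e-06 × 111000 × 0.9004 ≈ 0.0999474 m.
The two errors are perpendicular, so the maximum displacement is √(0.111² + 0.0999474²) ≈ 0.149367 m.
That is 0.149367 m = 14.937 cm.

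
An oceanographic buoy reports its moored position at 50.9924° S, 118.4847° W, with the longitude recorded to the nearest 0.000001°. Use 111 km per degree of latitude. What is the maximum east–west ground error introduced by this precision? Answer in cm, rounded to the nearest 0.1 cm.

Rounding to 6 decimal places leaves the longitude within ±5e-07° of the true value.
Parallels shrink by cos φ, so at 50.9924° a degree of longitude is 111000 × 0.6294 ≈ 69866 m.
East–west error: 5e-07° × 69866 m/° ≈ 0.034933 m.
That is 0.034933 m = 3.4933 cm.

3.5 cm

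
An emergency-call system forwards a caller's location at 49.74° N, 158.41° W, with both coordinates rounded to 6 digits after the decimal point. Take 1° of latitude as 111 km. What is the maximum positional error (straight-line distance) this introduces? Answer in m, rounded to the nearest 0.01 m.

0.07 m

Rounding to 6 decimal places leaves each coordinate within ±5e-07° of the true value.
Latitude error → 5e-07 × 111000 = 0.0555 m along the meridian.
Longitude error → 5e-07 × 111000 × cos 49.74° = 5e-07 × 111000 × 0.6463 ≈ 0.0358673 m.
Worst case both components are at the extreme and orthogonal: √(0.0555² + 0.0358673²) ≈ 0.0660811 m.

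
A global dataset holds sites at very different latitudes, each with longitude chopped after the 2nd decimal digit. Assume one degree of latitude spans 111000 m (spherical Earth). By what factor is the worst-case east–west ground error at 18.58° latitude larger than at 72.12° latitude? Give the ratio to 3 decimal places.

Truncating at 2 decimal places can drop up to a full unit in the last place, so the longitude may be off by as much as 0.01°.
At 18.58°: 0.01° × 111000 × cos 18.58° = 0.01 × 111000 × 0.9479 ≈ 1052.1 m.
Error at 72.12° = 0.01° × 111000 × cos 72.12° ≈ 1110 × 0.3070 = 340.8 m.
The ratio reduces to cos 18.58° / cos 72.12° = 0.9479/0.3070 ≈ 3.0873.

3.087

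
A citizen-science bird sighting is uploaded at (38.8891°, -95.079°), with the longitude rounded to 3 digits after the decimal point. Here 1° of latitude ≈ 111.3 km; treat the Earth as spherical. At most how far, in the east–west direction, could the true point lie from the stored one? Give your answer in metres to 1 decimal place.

Rounding to 3 decimal places leaves the longitude within ±0.0005° of the true value.
Parallels shrink by cos φ, so at 38.8891° a degree of longitude is 111300 × 0.7784 ≈ 86631.8 m.
East–west error: 0.0005° × 86631.8 m/° ≈ 43.3159 m.

43.3 metres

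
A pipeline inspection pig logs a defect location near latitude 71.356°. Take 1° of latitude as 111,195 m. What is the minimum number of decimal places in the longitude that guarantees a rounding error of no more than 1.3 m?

At 71.356° one degree of longitude covers 111195 × cos 71.356° ≈ 111195 × 0.3197 ≈ 35547.6 m.
With N decimal places the half-ulp bound is 0.5·10⁻ᴺ°, or 0.5·10⁻ᴺ × 35547.6 m on the ground.
Setting 17773.8 × 10⁻ᴺ ≤ 1.3 gives 10ᴺ ≥ 1.367e+04, i.e. N ≥ 4.14.
So 5 decimal places suffice (0.178 m); 4 would allow up to 1.78 m.

5 decimal places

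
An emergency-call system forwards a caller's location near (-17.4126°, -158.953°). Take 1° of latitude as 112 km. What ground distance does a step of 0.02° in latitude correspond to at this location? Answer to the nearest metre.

2240 metres

Along a meridian 0.02° is 0.02 × 112000 = 2240 m.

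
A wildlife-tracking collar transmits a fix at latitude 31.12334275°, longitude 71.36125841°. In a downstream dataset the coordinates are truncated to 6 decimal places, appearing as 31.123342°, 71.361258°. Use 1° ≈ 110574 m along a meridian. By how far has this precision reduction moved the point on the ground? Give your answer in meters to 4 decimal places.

Δlat = 31.12334275 − 31.123342 = +0.00000075°; Δlon = 71.36125841 − 71.361258 = +0.00000041°.
North–south shift: 0.00000075 × 110574 = 0.0829305 m.
E–W at 31.1233°: 0.00000041° × 110574 × cos 31.1233° = 0.00000041 × 110574 × 0.8561 ≈ 0.0388096 m.
Distance: √(0.0829305² + 0.0388096²) ≈ 0.0915623 m.

0.0916 meters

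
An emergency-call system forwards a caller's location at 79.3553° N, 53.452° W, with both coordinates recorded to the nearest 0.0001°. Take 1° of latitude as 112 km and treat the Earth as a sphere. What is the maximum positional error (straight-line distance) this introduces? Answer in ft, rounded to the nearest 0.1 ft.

18.7 ft

Rounding to 4 decimal places leaves each coordinate within ±5e-05° of the true value.
N–S: 5e-05° × 112000 m/° = 5.6 m.
E–W at 79.3553°: 5e-05° × 112000 × cos 79.3553° = 5e-05 × 112000 × 0.1847 ≈ 1.03442 m.
Combining orthogonally: (5.6² + 1.03442²)^½ ≈ 5.69474 m.
In feet: 5.69474 m ÷ 0.3048 ≈ 18.684 ft.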